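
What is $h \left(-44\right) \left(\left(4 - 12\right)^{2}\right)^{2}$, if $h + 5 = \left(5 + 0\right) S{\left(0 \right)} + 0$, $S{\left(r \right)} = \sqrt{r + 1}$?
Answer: $0$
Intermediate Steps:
$S{\left(r \right)} = \sqrt{1 + r}$
$h = 0$ ($h = -5 + \left(\left(5 + 0\right) \sqrt{1 + 0} + 0\right) = -5 + \left(5 \sqrt{1} + 0\right) = -5 + \left(5 \cdot 1 + 0\right) = -5 + \left(5 + 0\right) = -5 + 5 = 0$)
$h \left(-44\right) \left(\left(4 - 12\right)^{2}\right)^{2} = 0 \left(-44\right) \left(\left(4 - 12\right)^{2}\right)^{2} = 0 \left(\left(4 - 12\right)^{2}\right)^{2} = 0 \left(\left(-8\right)^{2}\right)^{2} = 0 \cdot 64^{2} = 0 \cdot 4096 = 0$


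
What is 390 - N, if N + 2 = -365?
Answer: 757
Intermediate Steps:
N = -367 (N = -2 - 365 = -367)
390 - N = 390 - 1*(-367) = 390 + 367 = 757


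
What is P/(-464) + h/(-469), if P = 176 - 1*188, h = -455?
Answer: 7741/7772 ≈ 0.99601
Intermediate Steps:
P = -12 (P = 176 - 188 = -12)
P/(-464) + h/(-469) = -12/(-464) - 455/(-469) = -12*(-1/464) - 455*(-1/469) = 3/116 + 65/67 = 7741/7772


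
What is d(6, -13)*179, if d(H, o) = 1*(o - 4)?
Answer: -3043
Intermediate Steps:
d(H, o) = -4 + o (d(H, o) = 1*(-4 + o) = -4 + o)
d(6, -13)*179 = (-4 - 13)*179 = -17*179 = -3043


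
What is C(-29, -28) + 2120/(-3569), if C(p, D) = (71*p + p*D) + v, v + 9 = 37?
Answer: -4352731/3569 ≈ -1219.6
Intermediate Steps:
v = 28 (v = -9 + 37 = 28)
C(p, D) = 28 + 71*p + D*p (C(p, D) = (71*p + p*D) + 28 = (71*p + D*p) + 28 = 28 + 71*p + D*p)
C(-29, -28) + 2120/(-3569) = (28 + 71*(-29) - 28*(-29)) + 2120/(-3569) = (28 - 2059 + 812) + 2120*(-1/3569) = -1219 - 2120/3569 = -4352731/3569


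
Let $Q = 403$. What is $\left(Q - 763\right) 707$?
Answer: $-254520$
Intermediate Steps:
$\left(Q - 763\right) 707 = \left(403 - 763\right) 707 = \left(-360\right) 707 = -254520$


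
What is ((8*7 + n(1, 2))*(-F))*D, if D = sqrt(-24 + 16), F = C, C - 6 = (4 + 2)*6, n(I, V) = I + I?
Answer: -4872*I*sqrt(2) ≈ -6890.0*I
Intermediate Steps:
n(I, V) = 2*I
C = 42 (C = 6 + (4 + 2)*6 = 6 + 6*6 = 6 + 36 = 42)
F = 42
D = 2*I*sqrt(2) (D = sqrt(-8) = 2*I*sqrt(2) ≈ 2.8284*I)
((8*7 + n(1, 2))*(-F))*D = ((8*7 + 2*1)*(-1*42))*(2*I*sqrt(2)) = ((56 + 2)*(-42))*(2*I*sqrt(2)) = (58*(-42))*(2*I*sqrt(2)) = -4872*I*sqrt(2)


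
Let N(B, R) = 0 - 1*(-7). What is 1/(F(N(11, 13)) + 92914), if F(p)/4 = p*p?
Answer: 1/93110 ≈ 1.0740e-5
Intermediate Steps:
N(B, R) = 7 (N(B, R) = 0 + 7 = 7)
F(p) = 4*p² (F(p) = 4*(p*p) = 4*p²)
1/(F(N(11, 13)) + 92914) = 1/(4*7² + 92914) = 1/(4*49 + 92914) = 1/(196 + 92914) = 1/93110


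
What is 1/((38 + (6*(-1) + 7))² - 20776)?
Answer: -1/19255 ≈ -5.1935e-5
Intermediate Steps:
1/((38 + (6*(-1) + 7))² - 20776) = 1/((38 + (-6 + 7))² - 20776) = 1/((38 + 1)² - 20776) = 1/(39² - 20776) = 1/(1521 - 20776) = 1/(-19255) = -1/19255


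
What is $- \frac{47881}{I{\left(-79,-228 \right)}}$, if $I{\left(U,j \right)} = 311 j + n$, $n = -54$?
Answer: $\frac{47881}{70962} \approx 0.67474$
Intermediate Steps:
$I{\left(U,j \right)} = -54 + 311 j$ ($I{\left(U,j \right)} = 311 j - 54 = -54 + 311 j$)
$- \frac{47881}{I{\left(-79,-228 \right)}} = - \frac{47881}{-54 + 311 \left(-228\right)} = - \frac{47881}{-54 - 70908} = - \frac{47881}{-70962} = \left(-47881\right) \left(- \frac{1}{70962}\right) = \frac{47881}{70962}$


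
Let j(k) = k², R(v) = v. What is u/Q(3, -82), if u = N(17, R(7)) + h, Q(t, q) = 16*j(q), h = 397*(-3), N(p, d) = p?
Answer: -587/53792 ≈ -0.010912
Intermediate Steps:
h = -1191
Q(t, q) = 16*q²
u = -1174 (u = 17 - 1191 = -1174)
u/Q(3, -82) = -1174/(16*(-82)²) = -1174/(16*6724) = -1174/107584 = -1174*1/107584 = -587/53792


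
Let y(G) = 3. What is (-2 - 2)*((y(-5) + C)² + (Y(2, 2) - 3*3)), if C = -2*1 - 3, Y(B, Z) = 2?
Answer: 12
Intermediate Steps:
C = -5 (C = -2 - 3 = -5)
(-2 - 2)*((y(-5) + C)² + (Y(2, 2) - 3*3)) = (-2 - 2)*((3 - 5)² + (2 - 3*3)) = -4*((-2)² + (2 - 9)) = -4*(4 - 7) = -4*(-3) = 12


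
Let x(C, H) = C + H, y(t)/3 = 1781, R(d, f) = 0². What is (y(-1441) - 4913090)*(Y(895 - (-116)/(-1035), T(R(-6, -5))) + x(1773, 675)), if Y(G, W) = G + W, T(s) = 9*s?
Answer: -16980259860083/1035 ≈ -1.6406e+10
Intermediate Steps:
R(d, f) = 0
y(t) = 5343 (y(t) = 3*1781 = 5343)
(y(-1441) - 4913090)*(Y(895 - (-116)/(-1035), T(R(-6, -5))) + x(1773, 675)) = (5343 - 4913090)*(((895 - (-116)/(-1035)) + 9*0) + (1773 + 675)) = -4907747*(((895 - (-116)*(-1)/1035) + 0) + 2448) = -4907747*(((895 - 1*116/1035) + 0) + 2448) = -4907747*(((895 - 116/1035) + 0) + 2448) = -4907747*((926209/1035 + 0) + 2448) = -4907747*(926209/1035 + 2448) = -4907747*3459889/1035 = -16980259860083/1035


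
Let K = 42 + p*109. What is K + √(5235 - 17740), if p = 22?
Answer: 2440 + I*√12505 ≈ 2440.0 + 111.83*I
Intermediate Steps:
K = 2440 (K = 42 + 22*109 = 42 + 2398 = 2440)
K + √(5235 - 17740) = 2440 + √(5235 - 17740) = 2440 + √(-12505) = 2440 + I*√12505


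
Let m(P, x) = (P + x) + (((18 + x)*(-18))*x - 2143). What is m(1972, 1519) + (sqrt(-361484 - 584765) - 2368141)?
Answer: -44391447 + I*sqrt(946249) ≈ -4.4391e+7 + 972.75*I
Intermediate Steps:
m(P, x) = -2143 + P + x + x*(-324 - 18*x) (m(P, x) = (P + x) + ((-324 - 18*x)*x - 2143) = (P + x) + (x*(-324 - 18*x) - 2143) = (P + x) + (-2143 + x*(-324 - 18*x)) = -2143 + P + x + x*(-324 - 18*x))
m(1972, 1519) + (sqrt(-361484 - 584765) - 2368141) = (-2143 + 1972 - 323*1519 - 18*1519**2) + (sqrt(-361484 - 584765) - 2368141) = (-2143 + 1972 - 490637 - 18*2307361) + (sqrt(-946249) - 2368141) = (-2143 + 1972 - 490637 - 41532498) + (I*sqrt(946249) - 2368141) = -42023306 + (-2368141 + I*sqrt(946249)) = -44391447 + I*sqrt(946249)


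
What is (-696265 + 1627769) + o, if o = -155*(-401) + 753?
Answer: 994412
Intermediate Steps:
o = 62908 (o = 62155 + 753 = 62908)
(-696265 + 1627769) + o = (-696265 + 1627769) + 62908 = 931504 + 62908 = 994412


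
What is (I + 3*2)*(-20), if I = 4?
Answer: -200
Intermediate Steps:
(I + 3*2)*(-20) = (4 + 3*2)*(-20) = (4 + 6)*(-20) = 10*(-20) = -200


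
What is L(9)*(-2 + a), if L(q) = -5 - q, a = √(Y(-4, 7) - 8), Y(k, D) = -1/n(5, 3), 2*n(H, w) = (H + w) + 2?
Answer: 28 - 14*I*√205/5 ≈ 28.0 - 40.09*I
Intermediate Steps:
n(H, w) = 1 + H/2 + w/2 (n(H, w) = ((H + w) + 2)/2 = (2 + H + w)/2 = 1 + H/2 + w/2)
Y(k, D) = -⅕ (Y(k, D) = -1/(1 + (½)*5 + (½)*3) = -1/(1 + 5/2 + 3/2) = -1/5 = -1*⅕ = -⅕)
a = I*√205/5 (a = √(-⅕ - 8) = √(-41/5) = I*√205/5 ≈ 2.8636*I)
L(9)*(-2 + a) = (-5 - 1*9)*(-2 + I*√205/5) = (-5 - 9)*(-2 + I*√205/5) = -14*(-2 + I*√205/5) = 28 - 14*I*√205/5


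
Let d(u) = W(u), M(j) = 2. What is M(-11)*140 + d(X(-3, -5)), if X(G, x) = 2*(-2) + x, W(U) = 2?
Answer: 282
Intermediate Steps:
X(G, x) = -4 + x
d(u) = 2
M(-11)*140 + d(X(-3, -5)) = 2*140 + 2 = 280 + 2 = 282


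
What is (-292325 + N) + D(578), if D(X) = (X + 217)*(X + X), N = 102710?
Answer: 729405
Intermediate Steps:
D(X) = 2*X*(217 + X) (D(X) = (217 + X)*(2*X) = 2*X*(217 + X))
(-292325 + N) + D(578) = (-292325 + 102710) + 2*578*(217 + 578) = -189615 + 2*578*795 = -189615 + 919020 = 729405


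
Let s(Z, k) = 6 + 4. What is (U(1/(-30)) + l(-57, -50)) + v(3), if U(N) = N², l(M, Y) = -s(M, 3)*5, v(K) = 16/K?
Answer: -40199/900 ≈ -44.666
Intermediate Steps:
s(Z, k) = 10
l(M, Y) = -50 (l(M, Y) = -1*10*5 = -10*5 = -50)
(U(1/(-30)) + l(-57, -50)) + v(3) = ((1/(-30))² - 50) + 16/3 = ((-1/30)² - 50) + 16*(⅓) = (1/900 - 50) + 16/3 = -44999/900 + 16/3 = -40199/900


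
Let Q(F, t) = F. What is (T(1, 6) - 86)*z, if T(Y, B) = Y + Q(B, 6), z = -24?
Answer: 1896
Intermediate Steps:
T(Y, B) = B + Y (T(Y, B) = Y + B = B + Y)
(T(1, 6) - 86)*z = ((6 + 1) - 86)*(-24) = (7 - 86)*(-24) = -79*(-24) = 1896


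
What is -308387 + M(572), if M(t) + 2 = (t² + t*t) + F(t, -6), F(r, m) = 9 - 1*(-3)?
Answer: 345991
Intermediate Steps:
F(r, m) = 12 (F(r, m) = 9 + 3 = 12)
M(t) = 10 + 2*t² (M(t) = -2 + ((t² + t*t) + 12) = -2 + ((t² + t²) + 12) = -2 + (2*t² + 12) = -2 + (12 + 2*t²) = 10 + 2*t²)
-308387 + M(572) = -308387 + (10 + 2*572²) = -308387 + (10 + 2*327184) = -308387 + (10 + 654368) = -308387 + 654378 = 345991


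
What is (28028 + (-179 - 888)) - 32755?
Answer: -5794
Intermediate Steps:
(28028 + (-179 - 888)) - 32755 = (28028 - 1067) - 32755 = 26961 - 32755 = -5794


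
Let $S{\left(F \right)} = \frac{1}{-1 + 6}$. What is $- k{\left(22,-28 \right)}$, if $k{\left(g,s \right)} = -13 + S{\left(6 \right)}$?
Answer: $\frac{64}{5} \approx 12.8$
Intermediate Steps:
$S{\left(F \right)} = \frac{1}{5}$
$k{\left(g,s \right)} = - \frac{64}{5}$ ($k{\left(g,s \right)} = -13 + \frac{1}{5} = - \frac{64}{5}$)
$- k{\left(22,-28 \right)} = \left(-1\right) \left(- \frac{64}{5}\right) = \frac{64}{5}$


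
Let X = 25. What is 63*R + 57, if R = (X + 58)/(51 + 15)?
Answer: 2997/22 ≈ 136.23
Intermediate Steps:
R = 83/66 (R = (25 + 58)/(51 + 15) = 83/66 ≈ 1.2576)
63*R + 57 = 63*(83/66) + 57 = 1743/22 + 57 = 2997/22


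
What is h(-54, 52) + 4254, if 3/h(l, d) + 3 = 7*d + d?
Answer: 1756905/413 ≈ 4254.0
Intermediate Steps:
h(l, d) = 3/(-3 + 8*d) (h(l, d) = 3/(-3 + (7*d + d)) = 3/(-3 + 8*d))
h(-54, 52) + 4254 = 3/(-3 + 8*52) + 4254 = 3/(-3 + 416) + 4254 = 3/413 + 4254 = 1756905/413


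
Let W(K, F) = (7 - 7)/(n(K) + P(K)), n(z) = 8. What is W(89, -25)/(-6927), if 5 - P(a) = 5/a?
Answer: 0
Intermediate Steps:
P(a) = 5 - 5/a
W(K, F) = 0 (W(K, F) = (7 - 7)/(8 + (5 - 5/K)) = 0/(13 - 5/K) = 0)
W(89, -25)/(-6927) = 0/(-6927) = 0*(-1/6927) = 0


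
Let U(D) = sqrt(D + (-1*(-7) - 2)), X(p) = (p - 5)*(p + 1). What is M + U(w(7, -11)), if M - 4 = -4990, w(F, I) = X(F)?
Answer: -4986 + sqrt(21) ≈ -4981.4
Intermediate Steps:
X(p) = (1 + p)*(-5 + p) (X(p) = (-5 + p)*(1 + p) = (1 + p)*(-5 + p))
w(F, I) = -5 + F**2 - 4*F
M = -4986 (M = 4 - 4990 = -4986)
U(D) = sqrt(5 + D) (U(D) = sqrt(D + (7 - 2)) = sqrt(D + 5) = sqrt(5 + D))
M + U(w(7, -11)) = -4986 + sqrt(5 + (-5 + 7**2 - 4*7)) = -4986 + sqrt(5 + (-5 + 49 - 28)) = -4986 + sqrt(5 + 16) = -4986 + sqrt(21)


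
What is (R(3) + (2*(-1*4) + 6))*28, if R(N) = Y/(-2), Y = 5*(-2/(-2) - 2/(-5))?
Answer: -154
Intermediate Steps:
Y = 7 (Y = 5*(-2*(-½) - 2*(-⅕)) = 5*(1 + ⅖) = 5*(7/5) = 7)
R(N) = -7/2 (R(N) = 7/(-2) = 7*(-½) = -7/2)
(R(3) + (2*(-1*4) + 6))*28 = (-7/2 + (2*(-1*4) + 6))*28 = (-7/2 + (2*(-4) + 6))*28 = (-7/2 + (-8 + 6))*28 = (-7/2 - 2)*28 = -11/2*28 = -154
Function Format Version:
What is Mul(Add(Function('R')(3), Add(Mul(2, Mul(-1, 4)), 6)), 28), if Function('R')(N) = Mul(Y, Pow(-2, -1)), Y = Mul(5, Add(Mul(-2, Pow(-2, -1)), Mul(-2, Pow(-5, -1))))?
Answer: -154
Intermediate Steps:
Y = 7 (Y = Mul(5, Add(Mul(-2, Rational(-1, 2)), Mul(-2, Rational(-1, 5)))) = Mul(5, Add(1, Rational(2, 5))) = Mul(5, Rational(7, 5)) = 7)
Function('R')(N) = Rational(-7, 2) (Function('R')(N) = Mul(7, Pow(-2, -1)) = Mul(7, Rational(-1, 2)) = Rational(-7, 2))
Mul(Add(Function('R')(3), Add(Mul(2, Mul(-1, 4)), 6)), 28) = Mul(Add(Rational(-7, 2), Add(Mul(2, Mul(-1, 4)), 6)), 28) = Mul(Add(Rational(-7, 2), Add(Mul(2, -4), 6)), 28) = Mul(Add(Rational(-7, 2), Add(-8, 6)), 28) = Mul(Add(Rational(-7, 2), -2), 28) = Mul(Rational(-11, 2), 28) = -154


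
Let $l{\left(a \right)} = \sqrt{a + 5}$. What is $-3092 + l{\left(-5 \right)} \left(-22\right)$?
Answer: $-3092$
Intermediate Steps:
$l{\left(a \right)} = \sqrt{5 + a}$
$-3092 + l{\left(-5 \right)} \left(-22\right) = -3092 + \sqrt{5 - 5} \left(-22\right) = -3092 + \sqrt{0} \left(-22\right) = -3092 + 0 \left(-22\right) = -3092 + 0 = -3092$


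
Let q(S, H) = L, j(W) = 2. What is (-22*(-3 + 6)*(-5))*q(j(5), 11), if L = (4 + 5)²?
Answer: 26730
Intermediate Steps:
L = 81 (L = 9² = 81)
q(S, H) = 81
(-22*(-3 + 6)*(-5))*q(j(5), 11) = -22*(-3 + 6)*(-5)*81 = -66*(-5)*81 = -22*(-15)*81 = 330*81 = 26730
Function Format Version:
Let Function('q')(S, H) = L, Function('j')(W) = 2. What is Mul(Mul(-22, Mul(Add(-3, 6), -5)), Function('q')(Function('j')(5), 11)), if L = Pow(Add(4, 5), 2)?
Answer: 26730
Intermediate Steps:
L = 81 (L = Pow(9, 2) = 81)
Function('q')(S, H) = 81
Mul(Mul(-22, Mul(Add(-3, 6), -5)), Function('q')(Function('j')(5), 11)) = Mul(Mul(-22, Mul(Add(-3, 6), -5)), 81) = Mul(Mul(-22, Mul(3, -5)), 81) = Mul(Mul(-22, -15), 81) = Mul(330, 81) = 26730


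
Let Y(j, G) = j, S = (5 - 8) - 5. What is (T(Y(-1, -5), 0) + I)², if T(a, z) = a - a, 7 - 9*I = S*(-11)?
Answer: 81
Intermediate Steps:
S = -8 (S = -3 - 5 = -8)
I = -9 (I = 7/9 - (-8)*(-11)/9 = 7/9 - ⅑*88 = 7/9 - 88/9 = -9)
T(a, z) = 0
(T(Y(-1, -5), 0) + I)² = (0 - 9)² = (-9)² = 81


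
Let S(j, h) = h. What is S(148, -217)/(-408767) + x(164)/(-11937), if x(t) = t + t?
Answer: -131485247/4879451679 ≈ -0.026947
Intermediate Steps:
x(t) = 2*t
S(148, -217)/(-408767) + x(164)/(-11937) = -217/(-408767) + (2*164)/(-11937) = -217*(-1/408767) + 328*(-1/11937) = 217/408767 - 328/11937 = -131485247/4879451679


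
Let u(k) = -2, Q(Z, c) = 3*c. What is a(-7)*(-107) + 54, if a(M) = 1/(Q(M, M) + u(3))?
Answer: 1349/23 ≈ 58.652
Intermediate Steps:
a(M) = 1/(-2 + 3*M) (a(M) = 1/(3*M - 2) = 1/(-2 + 3*M))
a(-7)*(-107) + 54 = -107/(-2 + 3*(-7)) + 54 = -107/(-2 - 21) + 54 = -107/(-23) + 54 = -1/23*(-107) + 54 = 107/23 + 54 = 1349/23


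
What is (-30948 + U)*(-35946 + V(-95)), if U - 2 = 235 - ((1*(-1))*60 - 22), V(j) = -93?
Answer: 1103838531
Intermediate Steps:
U = 319 (U = 2 + (235 - ((1*(-1))*60 - 22)) = 2 + (235 - (-1*60 - 22)) = 2 + (235 - (-60 - 22)) = 2 + (235 - 1*(-82)) = 2 + (235 + 82) = 2 + 317 = 319)
(-30948 + U)*(-35946 + V(-95)) = (-30948 + 319)*(-35946 - 93) = -30629*(-36039) = 1103838531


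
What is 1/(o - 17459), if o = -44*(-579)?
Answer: 1/8017 ≈ 0.00012473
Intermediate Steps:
o = 25476
1/(o - 17459) = 1/(25476 - 17459) = 1/8017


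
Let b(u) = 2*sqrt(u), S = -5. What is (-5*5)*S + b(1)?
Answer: 127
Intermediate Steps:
(-5*5)*S + b(1) = -5*5*(-5) + 2*sqrt(1) = -25*(-5) + 2*1 = 125 + 2 = 127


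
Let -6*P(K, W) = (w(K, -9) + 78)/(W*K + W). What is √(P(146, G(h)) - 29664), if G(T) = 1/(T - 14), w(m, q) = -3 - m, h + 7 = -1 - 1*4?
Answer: I*√13082747/21 ≈ 172.24*I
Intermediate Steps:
h = -12 (h = -7 + (-1 - 1*4) = -7 + (-1 - 4) = -7 - 5 = -12)
G(T) = 1/(-14 + T)
P(K, W) = -(75 - K)/(6*(W + K*W)) (P(K, W) = -((-3 - K) + 78)/(6*(W*K + W)) = -(75 - K)/(6*(K*W + W)) = -(75 - K)/(6*(W + K*W)))
√(P(146, G(h)) - 29664) = √((-75 + 146)/(6*(1/(-14 - 12))*(1 + 146)) - 29664) = √((⅙)*71/(1/(-26)*147) - 29664) = √((⅙)*(1/147)*71/(-1/26) - 29664) = √((⅙)*(-26)*(1/147)*71 - 29664) = √(-923/441 - 29664) = √(-13082747/441) = I*√13082747/21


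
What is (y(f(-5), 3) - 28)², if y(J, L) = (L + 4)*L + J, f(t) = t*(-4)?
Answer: 169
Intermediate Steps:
f(t) = -4*t
y(J, L) = J + L*(4 + L) (y(J, L) = (4 + L)*L + J = L*(4 + L) + J = J + L*(4 + L))
(y(f(-5), 3) - 28)² = ((-4*(-5) + 3² + 4*3) - 28)² = ((20 + 9 + 12) - 28)² = (41 - 28)² = 13² = 169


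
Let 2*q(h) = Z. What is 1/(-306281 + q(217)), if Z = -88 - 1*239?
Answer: -2/612889 ≈ -3.2632e-6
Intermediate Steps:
Z = -327 (Z = -88 - 239 = -327)
q(h) = -327/2 (q(h) = (½)*(-327) = -327/2)
1/(-306281 + q(217)) = 1/(-306281 - 327/2) = 1/(-612889/2) = -2/612889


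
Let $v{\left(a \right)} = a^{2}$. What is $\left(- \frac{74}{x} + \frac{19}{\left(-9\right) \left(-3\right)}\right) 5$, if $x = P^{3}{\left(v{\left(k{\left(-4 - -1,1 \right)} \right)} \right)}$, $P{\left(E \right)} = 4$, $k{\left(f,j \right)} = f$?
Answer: $- \frac{1955}{864} \approx -2.2627$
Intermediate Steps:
$x = 64$ ($x = 4^{3} = 64$)
$\left(- \frac{74}{x} + \frac{19}{\left(-9\right) \left(-3\right)}\right) 5 = \left(- \frac{74}{64} + \frac{19}{\left(-9\right) \left(-3\right)}\right) 5 = \left(\left(-74\right) \frac{1}{64} + \frac{19}{27}\right) 5 = \left(- \frac{37}{32} + 19 \cdot \frac{1}{27}\right) 5 = \left(- \frac{37}{32} + \frac{19}{27}\right) 5 = \left(- \frac{391}{864}\right) 5 = - \frac{1955}{864}$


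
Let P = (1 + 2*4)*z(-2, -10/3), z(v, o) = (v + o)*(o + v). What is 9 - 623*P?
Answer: -159479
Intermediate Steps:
z(v, o) = (o + v)² (z(v, o) = (o + v)*(o + v) = (o + v)²)
P = 256 (P = (1 + 2*4)*(-10/3 - 2)² = (1 + 8)*(-10*⅓ - 2)² = 9*(-10/3 - 2)² = 9*(-16/3)² = 9*(256/9) = 256)
9 - 623*P = 9 - 623*256 = 9 - 159488 = -159479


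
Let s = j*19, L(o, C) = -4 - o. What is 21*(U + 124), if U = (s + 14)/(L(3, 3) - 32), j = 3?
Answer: 33355/13 ≈ 2565.8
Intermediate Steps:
s = 57 (s = 3*19 = 57)
U = -71/39 (U = (57 + 14)/((-4 - 1*3) - 32) = 71/((-4 - 3) - 32) = 71/(-7 - 32) = 71/(-39) = 71*(-1/39) = -71/39 ≈ -1.8205)
21*(U + 124) = 21*(-71/39 + 124) = 21*(4765/39) = 33355/13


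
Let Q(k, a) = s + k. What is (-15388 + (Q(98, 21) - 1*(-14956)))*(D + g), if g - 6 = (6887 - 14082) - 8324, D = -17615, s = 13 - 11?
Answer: 10998496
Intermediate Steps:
s = 2
Q(k, a) = 2 + k
g = -15513 (g = 6 + ((6887 - 14082) - 8324) = 6 + (-7195 - 8324) = 6 - 15519 = -15513)
(-15388 + (Q(98, 21) - 1*(-14956)))*(D + g) = (-15388 + ((2 + 98) - 1*(-14956)))*(-17615 - 15513) = (-15388 + (100 + 14956))*(-33128) = (-15388 + 15056)*(-33128) = -332*(-33128) = 10998496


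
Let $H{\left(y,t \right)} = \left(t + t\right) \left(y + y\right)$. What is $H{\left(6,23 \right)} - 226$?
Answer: $326$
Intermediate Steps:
$H{\left(y,t \right)} = 4 t y$ ($H{\left(y,t \right)} = 2 t 2 y = 4 t y$)
$H{\left(6,23 \right)} - 226 = 4 \cdot 23 \cdot 6 - 226 = 552 - 226 = 326$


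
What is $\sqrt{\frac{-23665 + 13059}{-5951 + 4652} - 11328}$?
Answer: $\frac{i \sqrt{19101101334}}{1299} \approx 106.39 i$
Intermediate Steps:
$\sqrt{\frac{-23665 + 13059}{-5951 + 4652} - 11328} = \sqrt{- \frac{10606}{-1299} - 11328} = \sqrt{\left(-10606\right) \left(- \frac{1}{1299}\right) - 11328} = \sqrt{\frac{10606}{1299} - 11328} = \sqrt{- \frac{14704466}{1299}} = \frac{i \sqrt{19101101334}}{1299}$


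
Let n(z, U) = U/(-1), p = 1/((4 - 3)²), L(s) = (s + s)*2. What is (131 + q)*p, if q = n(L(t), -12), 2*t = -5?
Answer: 143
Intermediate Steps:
t = -5/2 (t = (½)*(-5) = -5/2 ≈ -2.5000)
L(s) = 4*s (L(s) = (2*s)*2 = 4*s)
p = 1 (p = 1/(1²) = 1/1 = 1)
n(z, U) = -U (n(z, U) = U*(-1) = -U)
q = 12 (q = -1*(-12) = 12)
(131 + q)*p = (131 + 12)*1 = 143*1 = 143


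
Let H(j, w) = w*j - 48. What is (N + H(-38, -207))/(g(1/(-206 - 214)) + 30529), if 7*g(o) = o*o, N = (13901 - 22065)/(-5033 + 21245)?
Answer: 1863037604400/7275561375793 ≈ 0.25607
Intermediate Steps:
H(j, w) = -48 + j*w (H(j, w) = j*w - 48 = -48 + j*w)
N = -2041/4053 (N = -8164/16212 = -8164*1/16212 = -2041/4053 ≈ -0.50358)
g(o) = o²/7 (g(o) = (o*o)/7 = o²/7)
(N + H(-38, -207))/(g(1/(-206 - 214)) + 30529) = (-2041/4053 + (-48 - 38*(-207)))/((1/(-206 - 214))²/7 + 30529) = (-2041/4053 + (-48 + 7866))/((1/(-420))²/7 + 30529) = (-2041/4053 + 7818)/((-1/420)²/7 + 30529) = 31684313/(4053*((⅐)*(1/176400) + 30529)) = 31684313/(4053*(1/1234800 + 30529)) = 31684313/(4053*(37697209201/1234800)) = (31684313/4053)*(1234800/37697209201) = 1863037604400/7275561375793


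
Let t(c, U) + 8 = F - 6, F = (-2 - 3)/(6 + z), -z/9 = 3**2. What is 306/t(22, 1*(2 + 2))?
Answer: -4590/209 ≈ -21.962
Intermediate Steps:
z = -81 (z = -9*3**2 = -9*9 = -81)
F = 1/15 (F = (-2 - 3)/(6 - 81) = -5/(-75) = -5*(-1/75) = 1/15 ≈ 0.066667)
t(c, U) = -209/15 (t(c, U) = -8 + (1/15 - 6) = -8 - 89/15 = -209/15)
306/t(22, 1*(2 + 2)) = 306/(-209/15) = 306*(-15/209) = -4590/209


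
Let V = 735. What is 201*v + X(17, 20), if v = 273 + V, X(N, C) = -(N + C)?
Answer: 202571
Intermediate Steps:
X(N, C) = -C - N (X(N, C) = -(C + N) = -C - N)
v = 1008 (v = 273 + 735 = 1008)
201*v + X(17, 20) = 201*1008 + (-1*20 - 1*17) = 202608 + (-20 - 17) = 202608 - 37 = 202571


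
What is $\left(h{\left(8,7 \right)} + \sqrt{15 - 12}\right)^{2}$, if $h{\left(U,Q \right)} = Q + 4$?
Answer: $\left(11 + \sqrt{3}\right)^{2} \approx 162.1$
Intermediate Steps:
$h{\left(U,Q \right)} = 4 + Q$
$\left(h{\left(8,7 \right)} + \sqrt{15 - 12}\right)^{2} = \left(\left(4 + 7\right) + \sqrt{15 - 12}\right)^{2} = \left(11 + \sqrt{15 - 12}\right)^{2} = \left(11 + \sqrt{3}\right)^{2}$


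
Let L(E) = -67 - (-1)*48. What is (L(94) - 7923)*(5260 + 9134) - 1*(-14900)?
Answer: -114302248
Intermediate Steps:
L(E) = -19 (L(E) = -67 - 1*(-48) = -67 + 48 = -19)
(L(94) - 7923)*(5260 + 9134) - 1*(-14900) = (-19 - 7923)*(5260 + 9134) - 1*(-14900) = -7942*14394 + 14900 = -114317148 + 14900 = -114302248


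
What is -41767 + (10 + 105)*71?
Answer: -33602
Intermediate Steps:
-41767 + (10 + 105)*71 = -41767 + 115*71 = -41767 + 8165 = -33602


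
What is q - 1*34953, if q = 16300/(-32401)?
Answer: -1132528453/32401 ≈ -34954.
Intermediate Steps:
q = -16300/32401 (q = 16300*(-1/32401) = -16300/32401 ≈ -0.50307)
q - 1*34953 = -16300/32401 - 1*34953 = -16300/32401 - 34953 = -1132528453/32401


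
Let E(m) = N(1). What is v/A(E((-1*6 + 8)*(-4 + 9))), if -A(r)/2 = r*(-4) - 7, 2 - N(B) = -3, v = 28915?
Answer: 28915/54 ≈ 535.46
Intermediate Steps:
N(B) = 5 (N(B) = 2 - 1*(-3) = 2 + 3 = 5)
E(m) = 5
A(r) = 14 + 8*r (A(r) = -2*(r*(-4) - 7) = -2*(-4*r - 7) = -2*(-7 - 4*r) = 14 + 8*r)
v/A(E((-1*6 + 8)*(-4 + 9))) = 28915/(14 + 8*5) = 28915/(14 + 40) = 28915/54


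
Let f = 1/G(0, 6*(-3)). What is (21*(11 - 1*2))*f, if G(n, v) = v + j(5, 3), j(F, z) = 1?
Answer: -189/17 ≈ -11.118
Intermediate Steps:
G(n, v) = 1 + v (G(n, v) = v + 1 = 1 + v)
f = -1/17 (f = 1/(1 + 6*(-3)) = 1/(1 - 18) = 1/(-17) = -1/17 ≈ -0.058824)
(21*(11 - 1*2))*f = (21*(11 - 1*2))*(-1/17) = (21*(11 - 2))*(-1/17) = (21*9)*(-1/17) = 189*(-1/17) = -189/17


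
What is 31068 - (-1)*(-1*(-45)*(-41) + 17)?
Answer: 29240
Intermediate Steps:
31068 - (-1)*(-1*(-45)*(-41) + 17) = 31068 - (-1)*(45*(-41) + 17) = 31068 - (-1)*(-1845 + 17) = 31068 - (-1)*(-1828) = 31068 - 1*1828 = 31068 - 1828 = 29240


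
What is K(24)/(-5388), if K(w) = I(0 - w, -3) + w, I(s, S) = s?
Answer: 0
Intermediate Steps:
K(w) = 0 (K(w) = (0 - w) + w = -w + w = 0)
K(24)/(-5388) = 0/(-5388) = 0*(-1/5388) = 0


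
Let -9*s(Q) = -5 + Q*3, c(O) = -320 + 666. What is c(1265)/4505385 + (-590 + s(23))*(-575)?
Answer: 4640621640788/13516155 ≈ 3.4334e+5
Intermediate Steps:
c(O) = 346
s(Q) = 5/9 - Q/3 (s(Q) = -(-5 + Q*3)/9 = -(-5 + 3*Q)/9 = 5/9 - Q/3)
c(1265)/4505385 + (-590 + s(23))*(-575) = 346/4505385 + (-590 + (5/9 - ⅓*23))*(-575) = 346*(1/4505385) + (-590 + (5/9 - 23/3))*(-575) = 346/4505385 + (-590 - 64/9)*(-575) = 346/4505385 - 5374/9*(-575) = 346/4505385 + 3090050/9 = 4640621640788/13516155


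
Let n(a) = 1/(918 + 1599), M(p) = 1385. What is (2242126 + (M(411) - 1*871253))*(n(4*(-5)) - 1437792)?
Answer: -4966095301231454/2517 ≈ -1.9730e+12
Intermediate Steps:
n(a) = 1/2517
(2242126 + (M(411) - 1*871253))*(n(4*(-5)) - 1437792) = (2242126 + (1385 - 1*871253))*(1/2517 - 1437792) = (2242126 + (1385 - 871253))*(-3618922463/2517) = (2242126 - 869868)*(-3618922463/2517) = 1372258*(-3618922463/2517) = -4966095301231454/2517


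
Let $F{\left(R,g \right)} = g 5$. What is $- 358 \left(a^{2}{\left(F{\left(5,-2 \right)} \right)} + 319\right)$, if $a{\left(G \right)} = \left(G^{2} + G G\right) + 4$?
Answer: $-15012730$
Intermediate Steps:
$F{\left(R,g \right)} = 5 g$
$a{\left(G \right)} = 4 + 2 G^{2}$ ($a{\left(G \right)} = \left(G^{2} + G^{2}\right) + 4 = 2 G^{2} + 4 = 4 + 2 G^{2}$)
$- 358 \left(a^{2}{\left(F{\left(5,-2 \right)} \right)} + 319\right) = - 358 \left(\left(4 + 2 \left(5 \left(-2\right)\right)^{2}\right)^{2} + 319\right) = - 358 \left(\left(4 + 2 \left(-10\right)^{2}\right)^{2} + 319\right) = - 358 \left(\left(4 + 2 \cdot 100\right)^{2} + 319\right) = - 358 \left(\left(4 + 200\right)^{2} + 319\right) = - 358 \left(204^{2} + 319\right) = - 358 \left(41616 + 319\right) = \left(-358\right) 41935 = -15012730$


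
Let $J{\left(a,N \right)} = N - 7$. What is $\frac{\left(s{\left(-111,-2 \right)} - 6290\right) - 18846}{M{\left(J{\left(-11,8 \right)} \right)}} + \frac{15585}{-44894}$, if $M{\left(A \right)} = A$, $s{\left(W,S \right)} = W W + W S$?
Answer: $- \frac{565365727}{44894} \approx -12593.0$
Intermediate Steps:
$J{\left(a,N \right)} = -7 + N$
$s{\left(W,S \right)} = W^{2} + S W$
$\frac{\left(s{\left(-111,-2 \right)} - 6290\right) - 18846}{M{\left(J{\left(-11,8 \right)} \right)}} + \frac{15585}{-44894} = \frac{\left(- 111 \left(-2 - 111\right) - 6290\right) - 18846}{-7 + 8} + \frac{15585}{-44894} = \frac{\left(\left(-111\right) \left(-113\right) - 6290\right) - 18846}{1} + 15585 \left(- \frac{1}{44894}\right) = \left(\left(12543 - 6290\right) - 18846\right) 1 - \frac{15585}{44894} = \left(6253 - 18846\right) 1 - \frac{15585}{44894} = \left(-12593\right) 1 - \frac{15585}{44894} = -12593 - \frac{15585}{44894} = - \frac{565365727}{44894}$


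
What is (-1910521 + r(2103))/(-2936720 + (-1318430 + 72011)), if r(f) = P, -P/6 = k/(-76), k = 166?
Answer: 36299650/79479641 ≈ 0.45672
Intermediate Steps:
P = 249/19 (P = -996/(-76) = -996*(-1)/76 = -6*(-83/38) = 249/19 ≈ 13.105)
r(f) = 249/19
(-1910521 + r(2103))/(-2936720 + (-1318430 + 72011)) = (-1910521 + 249/19)/(-2936720 + (-1318430 + 72011)) = -36299650/(19*(-2936720 - 1246419)) = -36299650/19/(-4183139) = -36299650/19*(-1/4183139) = 36299650/79479641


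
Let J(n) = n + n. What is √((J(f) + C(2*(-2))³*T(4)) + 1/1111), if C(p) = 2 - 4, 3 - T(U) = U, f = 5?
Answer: √22218889/1111 ≈ 4.2427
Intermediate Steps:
T(U) = 3 - U
C(p) = -2
J(n) = 2*n
√((J(f) + C(2*(-2))³*T(4)) + 1/1111) = √((2*5 + (-2)³*(3 - 1*4)) + 1/1111) = √((10 - 8*(3 - 4)) + 1/1111) = √((10 - 8*(-1)) + 1/1111) = √((10 + 8) + 1/1111) = √(18 + 1/1111) = √(19999/1111) = √22218889/1111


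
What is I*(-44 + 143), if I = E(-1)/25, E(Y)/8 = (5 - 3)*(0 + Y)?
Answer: -1584/25 ≈ -63.360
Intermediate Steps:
E(Y) = 16*Y (E(Y) = 8*((5 - 3)*(0 + Y)) = 8*(2*Y) = 16*Y)
I = -16/25 (I = (16*(-1))/25 = -16*1/25 = -16/25 ≈ -0.64000)
I*(-44 + 143) = -16*(-44 + 143)/25 = -16/25*99 = -1584/25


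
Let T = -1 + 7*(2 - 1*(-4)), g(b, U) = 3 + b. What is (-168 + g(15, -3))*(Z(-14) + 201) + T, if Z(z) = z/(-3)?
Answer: -30809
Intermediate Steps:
Z(z) = -z/3 (Z(z) = z*(-⅓) = -z/3)
T = 41 (T = -1 + 7*(2 + 4) = -1 + 7*6 = -1 + 42 = 41)
(-168 + g(15, -3))*(Z(-14) + 201) + T = (-168 + (3 + 15))*(-⅓*(-14) + 201) + 41 = (-168 + 18)*(14/3 + 201) + 41 = -150*617/3 + 41 = -30850 + 41 = -30809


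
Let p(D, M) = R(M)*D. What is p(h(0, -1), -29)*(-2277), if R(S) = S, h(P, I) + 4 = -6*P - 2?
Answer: -396198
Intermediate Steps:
h(P, I) = -6 - 6*P (h(P, I) = -4 + (-6*P - 2) = -4 + (-2 - 6*P) = -6 - 6*P)
p(D, M) = D*M (p(D, M) = M*D = D*M)
p(h(0, -1), -29)*(-2277) = ((-6 - 6*0)*(-29))*(-2277) = ((-6 + 0)*(-29))*(-2277) = -6*(-29)*(-2277) = 174*(-2277) = -396198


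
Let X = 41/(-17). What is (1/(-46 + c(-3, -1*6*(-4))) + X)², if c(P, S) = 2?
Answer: 3316041/559504 ≈ 5.9268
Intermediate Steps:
X = -41/17 (X = 41*(-1/17) = -41/17 ≈ -2.4118)
(1/(-46 + c(-3, -1*6*(-4))) + X)² = (1/(-46 + 2) - 41/17)² = (1/(-44) - 41/17)² = (-1/44 - 41/17)² = (-1821/748)² = 3316041/559504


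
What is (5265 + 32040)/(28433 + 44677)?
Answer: 2487/4874 ≈ 0.51026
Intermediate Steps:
(5265 + 32040)/(28433 + 44677) = 37305/73110 = 37305*(1/73110) = 2487/4874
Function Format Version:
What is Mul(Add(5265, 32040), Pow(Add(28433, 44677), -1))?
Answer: Rational(2487, 4874) ≈ 0.51026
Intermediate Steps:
Mul(Add(5265, 32040), Pow(Add(28433, 44677), -1)) = Mul(37305, Pow(73110, -1)) = Mul(37305, Rational(1, 73110)) = Rational(2487, 4874)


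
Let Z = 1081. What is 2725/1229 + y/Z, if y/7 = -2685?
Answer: -20153330/1328549 ≈ -15.169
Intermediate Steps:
y = -18795 (y = 7*(-2685) = -18795)
2725/1229 + y/Z = 2725/1229 - 18795/1081 = -20153330/1328549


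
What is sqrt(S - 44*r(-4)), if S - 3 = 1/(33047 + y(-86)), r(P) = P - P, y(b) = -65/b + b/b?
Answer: sqrt(24234427576345)/2842193 ≈ 1.7321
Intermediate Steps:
y(b) = 1 - 65/b (y(b) = -65/b + 1 = 1 - 65/b)
r(P) = 0
S = 8526665/2842193 (S = 3 + 1/(33047 + (-65 - 86)/(-86)) = 3 + 1/(33047 - 1/86*(-151)) = 3 + 1/(33047 + 151/86) = 3 + 1/(2842193/86) = 3 + 86/2842193 = 8526665/2842193 ≈ 3.0000)
sqrt(S - 44*r(-4)) = sqrt(8526665/2842193 - 44*0) = sqrt(8526665/2842193 + 0) = sqrt(8526665/2842193) = sqrt(24234427576345)/2842193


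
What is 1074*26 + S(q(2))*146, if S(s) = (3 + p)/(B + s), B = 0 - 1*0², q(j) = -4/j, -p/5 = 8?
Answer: 30625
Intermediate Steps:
p = -40 (p = -5*8 = -40)
B = 0 (B = 0 - 1*0 = 0 + 0 = 0)
S(s) = -37/s (S(s) = (3 - 40)/(0 + s) = -37/s)
1074*26 + S(q(2))*146 = 1074*26 - 37/((-4/2))*146 = 27924 - 37/((-4*½))*146 = 27924 - 37/(-2)*146 = 27924 - 37*(-½)*146 = 27924 + (37/2)*146 = 27924 + 2701 = 30625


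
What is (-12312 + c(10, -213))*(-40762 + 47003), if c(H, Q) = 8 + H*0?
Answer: -76789264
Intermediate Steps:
c(H, Q) = 8 (c(H, Q) = 8 + 0 = 8)
(-12312 + c(10, -213))*(-40762 + 47003) = (-12312 + 8)*(-40762 + 47003) = -12304*6241 = -76789264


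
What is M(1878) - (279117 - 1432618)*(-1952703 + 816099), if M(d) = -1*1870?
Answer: -1311073852474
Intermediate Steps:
M(d) = -1870
M(1878) - (279117 - 1432618)*(-1952703 + 816099) = -1870 - (279117 - 1432618)*(-1952703 + 816099) = -1870 - (-1153501)*(-1136604) = -1870 - 1*1311073850604 = -1870 - 1311073850604 = -1311073852474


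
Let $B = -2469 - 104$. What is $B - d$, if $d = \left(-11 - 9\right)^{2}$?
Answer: $-2973$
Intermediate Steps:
$d = 400$ ($d = \left(-20\right)^{2} = 400$)
$B = -2573$ ($B = -2469 - 104 = -2573$)
$B - d = -2573 - 400 = -2973$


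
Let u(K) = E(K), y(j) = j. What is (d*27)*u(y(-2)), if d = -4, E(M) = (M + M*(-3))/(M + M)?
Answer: 108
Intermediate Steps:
E(M) = -1 (E(M) = (M - 3*M)/((2*M)) = (-2*M)*(1/(2*M)) = -1)
u(K) = -1
(d*27)*u(y(-2)) = -4*27*(-1) = -108*(-1) = 108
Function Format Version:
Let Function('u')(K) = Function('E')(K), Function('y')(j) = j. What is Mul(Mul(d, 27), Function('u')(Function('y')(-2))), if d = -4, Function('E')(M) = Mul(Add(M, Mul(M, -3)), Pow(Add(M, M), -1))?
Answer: 108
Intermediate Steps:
Function('E')(M) = -1 (Function('E')(M) = Mul(Add(M, Mul(-3, M)), Pow(Mul(2, M), -1)) = Mul(Mul(-2, M), Mul(Rational(1, 2), Pow(M, -1))) = -1)
Function('u')(K) = -1
Mul(Mul(d, 27), Function('u')(Function('y')(-2))) = Mul(Mul(-4, 27), -1) = Mul(-108, -1) = 108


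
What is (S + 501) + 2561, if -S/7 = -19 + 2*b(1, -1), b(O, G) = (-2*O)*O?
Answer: 3223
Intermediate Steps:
b(O, G) = -2*O²
S = 161 (S = -7*(-19 + 2*(-2*1²)) = -7*(-19 + 2*(-2*1)) = -7*(-19 + 2*(-2)) = -7*(-19 - 4) = -7*(-23) = 161)
(S + 501) + 2561 = (161 + 501) + 2561 = 662 + 2561 = 3223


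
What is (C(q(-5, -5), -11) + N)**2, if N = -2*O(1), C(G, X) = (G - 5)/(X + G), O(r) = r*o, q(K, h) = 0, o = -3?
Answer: 5041/121 ≈ 41.661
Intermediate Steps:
O(r) = -3*r (O(r) = r*(-3) = -3*r)
C(G, X) = (-5 + G)/(G + X)
N = 6 (N = -(-6) = -2*(-3) = 6)
(C(q(-5, -5), -11) + N)**2 = ((-5 + 0)/(0 - 11) + 6)**2 = (-5/(-11) + 6)**2 = (-1/11*(-5) + 6)**2 = (5/11 + 6)**2 = (71/11)**2 = 5041/121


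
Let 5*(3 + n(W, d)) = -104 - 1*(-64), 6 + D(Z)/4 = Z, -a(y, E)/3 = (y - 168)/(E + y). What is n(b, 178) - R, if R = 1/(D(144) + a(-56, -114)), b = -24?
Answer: -512509/46584 ≈ -11.002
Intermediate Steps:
a(y, E) = -3*(-168 + y)/(E + y) (a(y, E) = -3*(y - 168)/(E + y) = -3*(-168 + y)/(E + y))
D(Z) = -24 + 4*Z
n(W, d) = -11 (n(W, d) = -3 + (-104 - 1*(-64))/5 = -3 + (-104 + 64)/5 = -3 + (⅕)*(-40) = -3 - 8 = -11)
R = 85/46584 (R = 1/((-24 + 4*144) + 3*(168 - 1*(-56))/(-114 - 56)) = 1/((-24 + 576) + 3*(168 + 56)/(-170)) = 1/(552 + 3*(-1/170)*224) = 1/(552 - 336/85) = 1/(46584/85) = 85/46584 ≈ 0.0018247)
n(b, 178) - R = -11 - 1*85/46584 = -11 - 85/46584 = -512509/46584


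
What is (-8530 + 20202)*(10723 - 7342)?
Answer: 39463032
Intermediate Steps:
(-8530 + 20202)*(10723 - 7342) = 11672*3381 = 39463032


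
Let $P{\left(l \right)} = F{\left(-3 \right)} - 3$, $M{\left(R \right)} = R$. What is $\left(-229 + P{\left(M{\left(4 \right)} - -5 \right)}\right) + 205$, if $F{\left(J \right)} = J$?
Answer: $-30$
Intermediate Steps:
$P{\left(l \right)} = -6$ ($P{\left(l \right)} = -3 - 3 = -6$)
$\left(-229 + P{\left(M{\left(4 \right)} - -5 \right)}\right) + 205 = \left(-229 - 6\right) + 205 = -235 + 205 = -30$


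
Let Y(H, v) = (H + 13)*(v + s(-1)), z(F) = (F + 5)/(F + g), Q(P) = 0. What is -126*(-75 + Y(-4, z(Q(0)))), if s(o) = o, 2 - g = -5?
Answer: 9774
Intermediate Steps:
g = 7 (g = 2 - 1*(-5) = 2 + 5 = 7)
z(F) = (5 + F)/(7 + F) (z(F) = (F + 5)/(F + 7) = (5 + F)/(7 + F))
Y(H, v) = (-1 + v)*(13 + H) (Y(H, v) = (H + 13)*(v - 1) = (13 + H)*(-1 + v) = (-1 + v)*(13 + H))
-126*(-75 + Y(-4, z(Q(0)))) = -126*(-75 + (-13 - 1*(-4) + 13*((5 + 0)/(7 + 0)) - 4*(5 + 0)/(7 + 0))) = -126*(-75 + (-13 + 4 + 13*(5/7) - 4*5/7)) = -126*(-75 + (-13 + 4 + 65/7 - 20/7)) = -126*(-75 - 18/7) = -126*(-543/7) = 9774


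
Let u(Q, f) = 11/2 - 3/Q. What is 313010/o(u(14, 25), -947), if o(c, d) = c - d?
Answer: 1095535/3333 ≈ 328.69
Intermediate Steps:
u(Q, f) = 11/2 - 3/Q (u(Q, f) = 11*(1/2) - 3/Q = 11/2 - 3/Q)
313010/o(u(14, 25), -947) = 313010/((11/2 - 3/14) - 1*(-947)) = 313010/((11/2 - 3*1/14) + 947) = 313010/((11/2 - 3/14) + 947) = 313010/(37/7 + 947) = 313010/(6666/7) = 313010*(7/6666) = 1095535/3333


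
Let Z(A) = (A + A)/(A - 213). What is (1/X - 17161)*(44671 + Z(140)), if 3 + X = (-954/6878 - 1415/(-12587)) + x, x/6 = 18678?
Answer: -271442680766560158440094/354117314265863 ≈ -7.6653e+8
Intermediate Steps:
x = 112068 (x = 6*18678 = 112068)
X = 4850922113231/43286693 (X = -3 + ((-954/6878 - 1415/(-12587)) + 112068) = -3 + ((-954*1/6878 - 1415*(-1/12587)) + 112068) = -3 + ((-477/3439 + 1415/12587) + 112068) = -3 + (-1137814/43286693 + 112068) = -3 + 4851051973310/43286693 = 4850922113231/43286693 ≈ 1.1207e+5)
Z(A) = 2*A/(-213 + A) (Z(A) = (2*A)/(-213 + A) = 2*A/(-213 + A))
(1/X - 17161)*(44671 + Z(140)) = (1/(4850922113231/43286693) - 17161)*(44671 + 2*140/(-213 + 140)) = (43286693/4850922113231 - 17161)*(44671 + 2*140/(-73)) = -83246674341870498*(44671 + 2*140*(-1/73))/4850922113231 = -83246674341870498*(44671 - 280/73)/4850922113231 = -83246674341870498/4850922113231*3260703/73 = -271442680766560158440094/354117314265863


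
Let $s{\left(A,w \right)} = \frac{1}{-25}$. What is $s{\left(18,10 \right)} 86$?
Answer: $- \frac{86}{25} \approx -3.44$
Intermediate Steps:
$s{\left(A,w \right)} = - \frac{1}{25}$
$s{\left(18,10 \right)} 86 = \left(- \frac{1}{25}\right) 86 = - \frac{86}{25}$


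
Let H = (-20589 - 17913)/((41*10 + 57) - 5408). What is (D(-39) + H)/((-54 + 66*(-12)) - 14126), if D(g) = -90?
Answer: 3761/684969 ≈ 0.0054908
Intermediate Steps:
H = 1426/183 (H = -38502/((410 + 57) - 5408) = -38502/(467 - 5408) = -38502/(-4941) = -38502*(-1/4941) = 1426/183 ≈ 7.7924)
(D(-39) + H)/((-54 + 66*(-12)) - 14126) = (-90 + 1426/183)/((-54 + 66*(-12)) - 14126) = -15044/(183*((-54 - 792) - 14126)) = -15044/(183*(-846 - 14126)) = -15044/183/(-14972) = -15044/183*(-1/14972) = 3761/684969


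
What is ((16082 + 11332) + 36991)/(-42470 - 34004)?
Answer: -64405/76474 ≈ -0.84218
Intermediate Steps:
((16082 + 11332) + 36991)/(-42470 - 34004) = (27414 + 36991)/(-76474) = 64405*(-1/76474) = -64405/76474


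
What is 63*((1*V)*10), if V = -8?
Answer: -5040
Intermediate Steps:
63*((1*V)*10) = 63*((1*(-8))*10) = 63*(-8*10) = 63*(-80) = -5040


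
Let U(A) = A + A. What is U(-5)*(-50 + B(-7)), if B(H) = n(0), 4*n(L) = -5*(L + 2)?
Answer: 525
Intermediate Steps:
U(A) = 2*A
n(L) = -5/2 - 5*L/4 (n(L) = (-5*(L + 2))/4 = (-5*(2 + L))/4 = (-10 - 5*L)/4 = -5/2 - 5*L/4)
B(H) = -5/2 (B(H) = -5/2 - 5/4*0 = -5/2 + 0 = -5/2)
U(-5)*(-50 + B(-7)) = (2*(-5))*(-50 - 5/2) = -10*(-105/2) = 525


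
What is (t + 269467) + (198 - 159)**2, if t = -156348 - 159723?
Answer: -45083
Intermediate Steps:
t = -316071
(t + 269467) + (198 - 159)**2 = (-316071 + 269467) + (198 - 159)**2 = -46604 + 39**2 = -46604 + 1521 = -45083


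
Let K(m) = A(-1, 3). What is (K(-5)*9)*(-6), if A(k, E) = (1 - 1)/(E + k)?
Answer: 0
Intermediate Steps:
A(k, E) = 0 (A(k, E) = 0/(E + k) = 0)
K(m) = 0
(K(-5)*9)*(-6) = (0*9)*(-6) = 0*(-6) = 0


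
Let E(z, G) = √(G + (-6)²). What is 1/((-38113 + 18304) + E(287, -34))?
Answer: -19809/392396479 - √2/392396479 ≈ -5.0486e-5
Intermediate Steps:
E(z, G) = √(36 + G) (E(z, G) = √(G + 36) = √(36 + G))
1/((-38113 + 18304) + E(287, -34)) = 1/((-38113 + 18304) + √(36 - 34)) = 1/(-19809 + √2)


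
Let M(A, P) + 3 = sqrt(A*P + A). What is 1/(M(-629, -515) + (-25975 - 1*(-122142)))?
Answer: 48082/4623595795 - sqrt(323306)/9247191590 ≈ 1.0338e-5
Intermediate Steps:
M(A, P) = -3 + sqrt(A + A*P) (M(A, P) = -3 + sqrt(A*P + A) = -3 + sqrt(A + A*P))
1/(M(-629, -515) + (-25975 - 1*(-122142))) = 1/((-3 + sqrt(-629*(1 - 515))) + (-25975 - 1*(-122142))) = 1/((-3 + sqrt(-629*(-514))) + (-25975 + 122142)) = 1/((-3 + sqrt(323306)) + 96167) = 1/(96164 + sqrt(323306))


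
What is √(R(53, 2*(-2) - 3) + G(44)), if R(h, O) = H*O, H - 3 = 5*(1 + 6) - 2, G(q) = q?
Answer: 4*I*√13 ≈ 14.422*I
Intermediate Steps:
H = 36 (H = 3 + (5*(1 + 6) - 2) = 3 + (5*7 - 2) = 3 + (35 - 2) = 3 + 33 = 36)
R(h, O) = 36*O
√(R(53, 2*(-2) - 3) + G(44)) = √(36*(2*(-2) - 3) + 44) = √(36*(-4 - 3) + 44) = √(36*(-7) + 44) = √(-252 + 44) = √(-208) = 4*I*√13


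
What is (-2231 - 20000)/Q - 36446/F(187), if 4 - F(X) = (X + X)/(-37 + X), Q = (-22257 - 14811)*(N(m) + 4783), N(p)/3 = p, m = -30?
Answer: -475511298435697/19657494012 ≈ -24190.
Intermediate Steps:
N(p) = 3*p
Q = -173960124 (Q = (-22257 - 14811)*(3*(-30) + 4783) = -37068*(-90 + 4783) = -37068*4693 = -173960124)
F(X) = 4 - 2*X/(-37 + X) (F(X) = 4 - (X + X)/(-37 + X) = 4 - 2*X/(-37 + X))
(-2231 - 20000)/Q - 36446/F(187) = (-2231 - 20000)/(-173960124) - 36446*(-37 + 187)/(2*(-74 + 187)) = -22231*(-1/173960124) - 36446/(2*113/150) = 22231/173960124 - 36446/(2*(1/150)*113) = 22231/173960124 - 36446/113/75 = 22231/173960124 - 36446*75/113 = 22231/173960124 - 2733450/113 = -475511298435697/19657494012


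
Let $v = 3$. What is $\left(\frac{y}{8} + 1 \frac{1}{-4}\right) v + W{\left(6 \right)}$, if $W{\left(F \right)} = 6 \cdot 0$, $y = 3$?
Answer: $\frac{3}{8} \approx 0.375$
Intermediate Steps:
$W{\left(F \right)} = 0$
$\left(\frac{y}{8} + 1 \frac{1}{-4}\right) v + W{\left(6 \right)} = \left(\frac{3}{8} + 1 \frac{1}{-4}\right) 3 + 0 = \left(3 \cdot \frac{1}{8} + 1 \left(- \frac{1}{4}\right)\right) 3 + 0 = \left(\frac{3}{8} - \frac{1}{4}\right) 3 + 0 = \frac{1}{8} \cdot 3 + 0 = \frac{3}{8} + 0 = \frac{3}{8}$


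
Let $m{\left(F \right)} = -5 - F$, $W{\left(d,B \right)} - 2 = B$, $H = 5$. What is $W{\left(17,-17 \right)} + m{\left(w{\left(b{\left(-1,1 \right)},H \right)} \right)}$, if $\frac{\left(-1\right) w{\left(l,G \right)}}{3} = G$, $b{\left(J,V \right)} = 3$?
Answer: $-5$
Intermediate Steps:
$W{\left(d,B \right)} = 2 + B$
$w{\left(l,G \right)} = - 3 G$
$W{\left(17,-17 \right)} + m{\left(w{\left(b{\left(-1,1 \right)},H \right)} \right)} = \left(2 - 17\right) - \left(5 - 15\right) = -15 - -10 = -15 + \left(-5 + 15\right) = -15 + 10 = -5$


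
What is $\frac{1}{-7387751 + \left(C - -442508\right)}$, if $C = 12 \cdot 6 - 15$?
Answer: $- \frac{1}{6945186} \approx -1.4398 \cdot 10^{-7}$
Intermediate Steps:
$C = 57$ ($C = 72 - 15 = 57$)
$\frac{1}{-7387751 + \left(C - -442508\right)} = \frac{1}{-7387751 + \left(57 - -442508\right)} = \frac{1}{-7387751 + \left(57 + 442508\right)} = \frac{1}{-7387751 + 442565} = \frac{1}{-6945186} = - \frac{1}{6945186}$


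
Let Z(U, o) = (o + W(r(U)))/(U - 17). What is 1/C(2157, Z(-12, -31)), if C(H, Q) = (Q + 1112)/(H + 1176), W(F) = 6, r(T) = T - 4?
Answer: 96657/32273 ≈ 2.9950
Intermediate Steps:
r(T) = -4 + T
Z(U, o) = (6 + o)/(-17 + U) (Z(U, o) = (o + 6)/(U - 17) = (6 + o)/(-17 + U))
C(H, Q) = (1112 + Q)/(1176 + H)
1/C(2157, Z(-12, -31)) = 1/((1112 + (6 - 31)/(-17 - 12))/(1176 + 2157)) = 1/((1112 - 25/(-29))/3333) = 1/((1112 - 1/29*(-25))/3333) = 1/((1112 + 25/29)/3333) = 1/((1/3333)*(32273/29)) = 1/(32273/96657) = 96657/32273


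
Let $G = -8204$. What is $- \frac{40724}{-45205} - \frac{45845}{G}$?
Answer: $\frac{2406522921}{370861820} \approx 6.489$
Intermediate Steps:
$- \frac{40724}{-45205} - \frac{45845}{G} = - \frac{40724}{-45205} - \frac{45845}{-8204} = \left(-40724\right) \left(- \frac{1}{45205}\right) - - \frac{45845}{8204} = \frac{40724}{45205} + \frac{45845}{8204} = \frac{2406522921}{370861820}$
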